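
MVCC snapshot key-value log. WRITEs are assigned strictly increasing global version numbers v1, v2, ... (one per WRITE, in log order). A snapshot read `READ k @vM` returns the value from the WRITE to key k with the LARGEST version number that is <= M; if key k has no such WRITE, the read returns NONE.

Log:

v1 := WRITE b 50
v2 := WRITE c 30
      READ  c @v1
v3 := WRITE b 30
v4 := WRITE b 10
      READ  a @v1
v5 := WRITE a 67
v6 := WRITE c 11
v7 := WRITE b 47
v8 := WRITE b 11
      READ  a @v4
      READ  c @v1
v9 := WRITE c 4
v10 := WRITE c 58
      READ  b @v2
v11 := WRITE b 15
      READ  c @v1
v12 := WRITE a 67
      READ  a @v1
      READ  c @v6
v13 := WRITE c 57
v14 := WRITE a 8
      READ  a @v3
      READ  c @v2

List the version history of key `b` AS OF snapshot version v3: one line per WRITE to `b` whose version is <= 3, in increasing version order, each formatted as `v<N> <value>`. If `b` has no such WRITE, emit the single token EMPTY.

Answer: v1 50
v3 30

Derivation:
Scan writes for key=b with version <= 3:
  v1 WRITE b 50 -> keep
  v2 WRITE c 30 -> skip
  v3 WRITE b 30 -> keep
  v4 WRITE b 10 -> drop (> snap)
  v5 WRITE a 67 -> skip
  v6 WRITE c 11 -> skip
  v7 WRITE b 47 -> drop (> snap)
  v8 WRITE b 11 -> drop (> snap)
  v9 WRITE c 4 -> skip
  v10 WRITE c 58 -> skip
  v11 WRITE b 15 -> drop (> snap)
  v12 WRITE a 67 -> skip
  v13 WRITE c 57 -> skip
  v14 WRITE a 8 -> skip
Collected: [(1, 50), (3, 30)]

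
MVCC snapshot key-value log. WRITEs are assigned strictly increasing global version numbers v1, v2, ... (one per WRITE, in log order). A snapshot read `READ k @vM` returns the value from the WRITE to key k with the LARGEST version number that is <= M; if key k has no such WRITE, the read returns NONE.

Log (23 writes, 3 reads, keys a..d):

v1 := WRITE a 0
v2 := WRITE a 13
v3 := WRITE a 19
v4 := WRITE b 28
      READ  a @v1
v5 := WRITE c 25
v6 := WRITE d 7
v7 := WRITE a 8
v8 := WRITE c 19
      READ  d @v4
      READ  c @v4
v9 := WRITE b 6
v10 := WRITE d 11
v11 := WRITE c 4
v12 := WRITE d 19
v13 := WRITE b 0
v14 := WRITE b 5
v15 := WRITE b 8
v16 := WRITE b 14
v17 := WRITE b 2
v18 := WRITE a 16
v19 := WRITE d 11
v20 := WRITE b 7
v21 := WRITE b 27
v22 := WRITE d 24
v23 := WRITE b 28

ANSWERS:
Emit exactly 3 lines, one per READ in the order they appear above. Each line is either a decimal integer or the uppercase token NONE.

Answer: 0
NONE
NONE

Derivation:
v1: WRITE a=0  (a history now [(1, 0)])
v2: WRITE a=13  (a history now [(1, 0), (2, 13)])
v3: WRITE a=19  (a history now [(1, 0), (2, 13), (3, 19)])
v4: WRITE b=28  (b history now [(4, 28)])
READ a @v1: history=[(1, 0), (2, 13), (3, 19)] -> pick v1 -> 0
v5: WRITE c=25  (c history now [(5, 25)])
v6: WRITE d=7  (d history now [(6, 7)])
v7: WRITE a=8  (a history now [(1, 0), (2, 13), (3, 19), (7, 8)])
v8: WRITE c=19  (c history now [(5, 25), (8, 19)])
READ d @v4: history=[(6, 7)] -> no version <= 4 -> NONE
READ c @v4: history=[(5, 25), (8, 19)] -> no version <= 4 -> NONE
v9: WRITE b=6  (b history now [(4, 28), (9, 6)])
v10: WRITE d=11  (d history now [(6, 7), (10, 11)])
v11: WRITE c=4  (c history now [(5, 25), (8, 19), (11, 4)])
v12: WRITE d=19  (d history now [(6, 7), (10, 11), (12, 19)])
v13: WRITE b=0  (b history now [(4, 28), (9, 6), (13, 0)])
v14: WRITE b=5  (b history now [(4, 28), (9, 6), (13, 0), (14, 5)])
v15: WRITE b=8  (b history now [(4, 28), (9, 6), (13, 0), (14, 5), (15, 8)])
v16: WRITE b=14  (b history now [(4, 28), (9, 6), (13, 0), (14, 5), (15, 8), (16, 14)])
v17: WRITE b=2  (b history now [(4, 28), (9, 6), (13, 0), (14, 5), (15, 8), (16, 14), (17, 2)])
v18: WRITE a=16  (a history now [(1, 0), (2, 13), (3, 19), (7, 8), (18, 16)])
v19: WRITE d=11  (d history now [(6, 7), (10, 11), (12, 19), (19, 11)])
v20: WRITE b=7  (b history now [(4, 28), (9, 6), (13, 0), (14, 5), (15, 8), (16, 14), (17, 2), (20, 7)])
v21: WRITE b=27  (b history now [(4, 28), (9, 6), (13, 0), (14, 5), (15, 8), (16, 14), (17, 2), (20, 7), (21, 27)])
v22: WRITE d=24  (d history now [(6, 7), (10, 11), (12, 19), (19, 11), (22, 24)])
v23: WRITE b=28  (b history now [(4, 28), (9, 6), (13, 0), (14, 5), (15, 8), (16, 14), (17, 2), (20, 7), (21, 27), (23, 28)])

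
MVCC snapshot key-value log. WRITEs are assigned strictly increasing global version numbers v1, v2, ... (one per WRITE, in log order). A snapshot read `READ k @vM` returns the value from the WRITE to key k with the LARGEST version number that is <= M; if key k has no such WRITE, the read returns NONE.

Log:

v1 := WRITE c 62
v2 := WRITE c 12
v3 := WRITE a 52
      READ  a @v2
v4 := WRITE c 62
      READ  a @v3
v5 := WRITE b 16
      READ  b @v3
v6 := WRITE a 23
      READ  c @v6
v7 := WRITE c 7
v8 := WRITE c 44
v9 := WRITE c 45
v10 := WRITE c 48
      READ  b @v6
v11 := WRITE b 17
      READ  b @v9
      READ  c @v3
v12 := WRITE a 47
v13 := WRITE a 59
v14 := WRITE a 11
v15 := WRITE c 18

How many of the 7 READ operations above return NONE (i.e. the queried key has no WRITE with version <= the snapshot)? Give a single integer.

v1: WRITE c=62  (c history now [(1, 62)])
v2: WRITE c=12  (c history now [(1, 62), (2, 12)])
v3: WRITE a=52  (a history now [(3, 52)])
READ a @v2: history=[(3, 52)] -> no version <= 2 -> NONE
v4: WRITE c=62  (c history now [(1, 62), (2, 12), (4, 62)])
READ a @v3: history=[(3, 52)] -> pick v3 -> 52
v5: WRITE b=16  (b history now [(5, 16)])
READ b @v3: history=[(5, 16)] -> no version <= 3 -> NONE
v6: WRITE a=23  (a history now [(3, 52), (6, 23)])
READ c @v6: history=[(1, 62), (2, 12), (4, 62)] -> pick v4 -> 62
v7: WRITE c=7  (c history now [(1, 62), (2, 12), (4, 62), (7, 7)])
v8: WRITE c=44  (c history now [(1, 62), (2, 12), (4, 62), (7, 7), (8, 44)])
v9: WRITE c=45  (c history now [(1, 62), (2, 12), (4, 62), (7, 7), (8, 44), (9, 45)])
v10: WRITE c=48  (c history now [(1, 62), (2, 12), (4, 62), (7, 7), (8, 44), (9, 45), (10, 48)])
READ b @v6: history=[(5, 16)] -> pick v5 -> 16
v11: WRITE b=17  (b history now [(5, 16), (11, 17)])
READ b @v9: history=[(5, 16), (11, 17)] -> pick v5 -> 16
READ c @v3: history=[(1, 62), (2, 12), (4, 62), (7, 7), (8, 44), (9, 45), (10, 48)] -> pick v2 -> 12
v12: WRITE a=47  (a history now [(3, 52), (6, 23), (12, 47)])
v13: WRITE a=59  (a history now [(3, 52), (6, 23), (12, 47), (13, 59)])
v14: WRITE a=11  (a history now [(3, 52), (6, 23), (12, 47), (13, 59), (14, 11)])
v15: WRITE c=18  (c history now [(1, 62), (2, 12), (4, 62), (7, 7), (8, 44), (9, 45), (10, 48), (15, 18)])
Read results in order: ['NONE', '52', 'NONE', '62', '16', '16', '12']
NONE count = 2

Answer: 2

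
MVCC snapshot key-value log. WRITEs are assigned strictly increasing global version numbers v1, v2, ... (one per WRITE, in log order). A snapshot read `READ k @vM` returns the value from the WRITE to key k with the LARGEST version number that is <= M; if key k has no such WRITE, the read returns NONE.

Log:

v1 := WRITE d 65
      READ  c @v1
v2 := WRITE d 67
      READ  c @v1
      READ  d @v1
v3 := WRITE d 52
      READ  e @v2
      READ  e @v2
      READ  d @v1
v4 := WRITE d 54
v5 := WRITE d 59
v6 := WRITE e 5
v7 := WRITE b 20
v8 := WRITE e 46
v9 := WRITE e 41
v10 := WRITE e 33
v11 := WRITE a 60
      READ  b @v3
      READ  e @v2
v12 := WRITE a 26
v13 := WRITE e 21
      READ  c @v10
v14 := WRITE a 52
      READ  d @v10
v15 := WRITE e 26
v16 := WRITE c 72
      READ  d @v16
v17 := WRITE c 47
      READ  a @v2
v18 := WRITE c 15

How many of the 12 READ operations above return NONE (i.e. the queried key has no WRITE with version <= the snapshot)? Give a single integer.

Answer: 8

Derivation:
v1: WRITE d=65  (d history now [(1, 65)])
READ c @v1: history=[] -> no version <= 1 -> NONE
v2: WRITE d=67  (d history now [(1, 65), (2, 67)])
READ c @v1: history=[] -> no version <= 1 -> NONE
READ d @v1: history=[(1, 65), (2, 67)] -> pick v1 -> 65
v3: WRITE d=52  (d history now [(1, 65), (2, 67), (3, 52)])
READ e @v2: history=[] -> no version <= 2 -> NONE
READ e @v2: history=[] -> no version <= 2 -> NONE
READ d @v1: history=[(1, 65), (2, 67), (3, 52)] -> pick v1 -> 65
v4: WRITE d=54  (d history now [(1, 65), (2, 67), (3, 52), (4, 54)])
v5: WRITE d=59  (d history now [(1, 65), (2, 67), (3, 52), (4, 54), (5, 59)])
v6: WRITE e=5  (e history now [(6, 5)])
v7: WRITE b=20  (b history now [(7, 20)])
v8: WRITE e=46  (e history now [(6, 5), (8, 46)])
v9: WRITE e=41  (e history now [(6, 5), (8, 46), (9, 41)])
v10: WRITE e=33  (e history now [(6, 5), (8, 46), (9, 41), (10, 33)])
v11: WRITE a=60  (a history now [(11, 60)])
READ b @v3: history=[(7, 20)] -> no version <= 3 -> NONE
READ e @v2: history=[(6, 5), (8, 46), (9, 41), (10, 33)] -> no version <= 2 -> NONE
v12: WRITE a=26  (a history now [(11, 60), (12, 26)])
v13: WRITE e=21  (e history now [(6, 5), (8, 46), (9, 41), (10, 33), (13, 21)])
READ c @v10: history=[] -> no version <= 10 -> NONE
v14: WRITE a=52  (a history now [(11, 60), (12, 26), (14, 52)])
READ d @v10: history=[(1, 65), (2, 67), (3, 52), (4, 54), (5, 59)] -> pick v5 -> 59
v15: WRITE e=26  (e history now [(6, 5), (8, 46), (9, 41), (10, 33), (13, 21), (15, 26)])
v16: WRITE c=72  (c history now [(16, 72)])
READ d @v16: history=[(1, 65), (2, 67), (3, 52), (4, 54), (5, 59)] -> pick v5 -> 59
v17: WRITE c=47  (c history now [(16, 72), (17, 47)])
READ a @v2: history=[(11, 60), (12, 26), (14, 52)] -> no version <= 2 -> NONE
v18: WRITE c=15  (c history now [(16, 72), (17, 47), (18, 15)])
Read results in order: ['NONE', 'NONE', '65', 'NONE', 'NONE', '65', 'NONE', 'NONE', 'NONE', '59', '59', 'NONE']
NONE count = 8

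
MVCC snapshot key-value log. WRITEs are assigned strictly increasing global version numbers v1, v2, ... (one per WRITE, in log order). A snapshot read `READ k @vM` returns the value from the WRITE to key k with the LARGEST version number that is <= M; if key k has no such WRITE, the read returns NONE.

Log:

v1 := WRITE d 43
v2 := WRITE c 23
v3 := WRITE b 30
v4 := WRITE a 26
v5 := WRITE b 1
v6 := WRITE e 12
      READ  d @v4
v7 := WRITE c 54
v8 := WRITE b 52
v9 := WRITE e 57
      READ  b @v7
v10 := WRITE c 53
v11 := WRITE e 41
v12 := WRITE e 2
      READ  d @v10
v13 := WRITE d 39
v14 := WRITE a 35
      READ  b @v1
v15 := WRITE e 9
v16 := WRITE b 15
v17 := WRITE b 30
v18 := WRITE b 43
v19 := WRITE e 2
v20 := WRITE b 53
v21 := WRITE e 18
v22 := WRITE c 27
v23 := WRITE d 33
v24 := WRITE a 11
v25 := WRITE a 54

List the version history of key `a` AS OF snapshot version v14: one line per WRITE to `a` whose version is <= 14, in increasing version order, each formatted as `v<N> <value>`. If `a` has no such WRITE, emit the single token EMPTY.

Answer: v4 26
v14 35

Derivation:
Scan writes for key=a with version <= 14:
  v1 WRITE d 43 -> skip
  v2 WRITE c 23 -> skip
  v3 WRITE b 30 -> skip
  v4 WRITE a 26 -> keep
  v5 WRITE b 1 -> skip
  v6 WRITE e 12 -> skip
  v7 WRITE c 54 -> skip
  v8 WRITE b 52 -> skip
  v9 WRITE e 57 -> skip
  v10 WRITE c 53 -> skip
  v11 WRITE e 41 -> skip
  v12 WRITE e 2 -> skip
  v13 WRITE d 39 -> skip
  v14 WRITE a 35 -> keep
  v15 WRITE e 9 -> skip
  v16 WRITE b 15 -> skip
  v17 WRITE b 30 -> skip
  v18 WRITE b 43 -> skip
  v19 WRITE e 2 -> skip
  v20 WRITE b 53 -> skip
  v21 WRITE e 18 -> skip
  v22 WRITE c 27 -> skip
  v23 WRITE d 33 -> skip
  v24 WRITE a 11 -> drop (> snap)
  v25 WRITE a 54 -> drop (> snap)
Collected: [(4, 26), (14, 35)]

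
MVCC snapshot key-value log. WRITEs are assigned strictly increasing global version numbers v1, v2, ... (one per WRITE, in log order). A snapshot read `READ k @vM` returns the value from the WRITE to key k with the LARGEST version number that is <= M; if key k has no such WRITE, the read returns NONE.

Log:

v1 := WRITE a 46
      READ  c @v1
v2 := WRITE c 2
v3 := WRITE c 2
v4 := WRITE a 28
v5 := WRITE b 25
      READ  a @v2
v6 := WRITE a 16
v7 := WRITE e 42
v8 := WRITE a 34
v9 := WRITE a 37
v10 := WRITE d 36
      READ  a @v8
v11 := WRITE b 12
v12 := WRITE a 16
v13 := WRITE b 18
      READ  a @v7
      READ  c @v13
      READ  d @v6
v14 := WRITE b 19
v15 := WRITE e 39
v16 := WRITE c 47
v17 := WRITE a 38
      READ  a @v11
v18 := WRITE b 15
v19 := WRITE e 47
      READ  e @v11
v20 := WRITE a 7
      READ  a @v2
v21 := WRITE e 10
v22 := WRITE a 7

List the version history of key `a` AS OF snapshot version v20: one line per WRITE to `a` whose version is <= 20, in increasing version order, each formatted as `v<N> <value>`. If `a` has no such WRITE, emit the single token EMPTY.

Answer: v1 46
v4 28
v6 16
v8 34
v9 37
v12 16
v17 38
v20 7

Derivation:
Scan writes for key=a with version <= 20:
  v1 WRITE a 46 -> keep
  v2 WRITE c 2 -> skip
  v3 WRITE c 2 -> skip
  v4 WRITE a 28 -> keep
  v5 WRITE b 25 -> skip
  v6 WRITE a 16 -> keep
  v7 WRITE e 42 -> skip
  v8 WRITE a 34 -> keep
  v9 WRITE a 37 -> keep
  v10 WRITE d 36 -> skip
  v11 WRITE b 12 -> skip
  v12 WRITE a 16 -> keep
  v13 WRITE b 18 -> skip
  v14 WRITE b 19 -> skip
  v15 WRITE e 39 -> skip
  v16 WRITE c 47 -> skip
  v17 WRITE a 38 -> keep
  v18 WRITE b 15 -> skip
  v19 WRITE e 47 -> skip
  v20 WRITE a 7 -> keep
  v21 WRITE e 10 -> skip
  v22 WRITE a 7 -> drop (> snap)
Collected: [(1, 46), (4, 28), (6, 16), (8, 34), (9, 37), (12, 16), (17, 38), (20, 7)]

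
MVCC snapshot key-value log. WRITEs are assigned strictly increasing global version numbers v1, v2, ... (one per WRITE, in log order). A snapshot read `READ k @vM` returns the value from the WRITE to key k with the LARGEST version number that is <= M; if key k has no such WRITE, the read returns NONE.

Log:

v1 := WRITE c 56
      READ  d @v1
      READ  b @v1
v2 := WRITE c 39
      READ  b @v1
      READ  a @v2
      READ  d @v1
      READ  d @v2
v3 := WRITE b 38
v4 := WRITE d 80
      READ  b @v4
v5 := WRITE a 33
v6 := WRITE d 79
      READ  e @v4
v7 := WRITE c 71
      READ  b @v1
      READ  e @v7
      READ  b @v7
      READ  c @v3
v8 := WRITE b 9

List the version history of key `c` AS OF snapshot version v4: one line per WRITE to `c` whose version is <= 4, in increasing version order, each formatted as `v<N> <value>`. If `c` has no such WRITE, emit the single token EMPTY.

Scan writes for key=c with version <= 4:
  v1 WRITE c 56 -> keep
  v2 WRITE c 39 -> keep
  v3 WRITE b 38 -> skip
  v4 WRITE d 80 -> skip
  v5 WRITE a 33 -> skip
  v6 WRITE d 79 -> skip
  v7 WRITE c 71 -> drop (> snap)
  v8 WRITE b 9 -> skip
Collected: [(1, 56), (2, 39)]

Answer: v1 56
v2 39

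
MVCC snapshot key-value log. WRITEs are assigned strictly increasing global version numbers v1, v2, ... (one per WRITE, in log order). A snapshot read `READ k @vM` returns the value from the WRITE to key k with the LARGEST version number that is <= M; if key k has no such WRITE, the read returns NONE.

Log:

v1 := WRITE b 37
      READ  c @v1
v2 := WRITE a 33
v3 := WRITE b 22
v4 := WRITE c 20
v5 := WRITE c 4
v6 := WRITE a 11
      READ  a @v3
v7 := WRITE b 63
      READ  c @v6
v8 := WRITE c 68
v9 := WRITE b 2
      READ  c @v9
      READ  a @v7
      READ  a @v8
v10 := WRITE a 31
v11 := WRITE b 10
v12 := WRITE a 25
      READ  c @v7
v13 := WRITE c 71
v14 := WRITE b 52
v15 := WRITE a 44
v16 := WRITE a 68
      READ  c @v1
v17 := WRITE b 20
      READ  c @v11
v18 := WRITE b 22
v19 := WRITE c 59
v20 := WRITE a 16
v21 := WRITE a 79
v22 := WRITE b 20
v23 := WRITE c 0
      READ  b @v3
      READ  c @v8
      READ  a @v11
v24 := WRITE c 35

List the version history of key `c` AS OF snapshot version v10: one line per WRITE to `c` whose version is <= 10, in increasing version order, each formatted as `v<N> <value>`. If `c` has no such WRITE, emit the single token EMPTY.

Answer: v4 20
v5 4
v8 68

Derivation:
Scan writes for key=c with version <= 10:
  v1 WRITE b 37 -> skip
  v2 WRITE a 33 -> skip
  v3 WRITE b 22 -> skip
  v4 WRITE c 20 -> keep
  v5 WRITE c 4 -> keep
  v6 WRITE a 11 -> skip
  v7 WRITE b 63 -> skip
  v8 WRITE c 68 -> keep
  v9 WRITE b 2 -> skip
  v10 WRITE a 31 -> skip
  v11 WRITE b 10 -> skip
  v12 WRITE a 25 -> skip
  v13 WRITE c 71 -> drop (> snap)
  v14 WRITE b 52 -> skip
  v15 WRITE a 44 -> skip
  v16 WRITE a 68 -> skip
  v17 WRITE b 20 -> skip
  v18 WRITE b 22 -> skip
  v19 WRITE c 59 -> drop (> snap)
  v20 WRITE a 16 -> skip
  v21 WRITE a 79 -> skip
  v22 WRITE b 20 -> skip
  v23 WRITE c 0 -> drop (> snap)
  v24 WRITE c 35 -> drop (> snap)
Collected: [(4, 20), (5, 4), (8, 68)]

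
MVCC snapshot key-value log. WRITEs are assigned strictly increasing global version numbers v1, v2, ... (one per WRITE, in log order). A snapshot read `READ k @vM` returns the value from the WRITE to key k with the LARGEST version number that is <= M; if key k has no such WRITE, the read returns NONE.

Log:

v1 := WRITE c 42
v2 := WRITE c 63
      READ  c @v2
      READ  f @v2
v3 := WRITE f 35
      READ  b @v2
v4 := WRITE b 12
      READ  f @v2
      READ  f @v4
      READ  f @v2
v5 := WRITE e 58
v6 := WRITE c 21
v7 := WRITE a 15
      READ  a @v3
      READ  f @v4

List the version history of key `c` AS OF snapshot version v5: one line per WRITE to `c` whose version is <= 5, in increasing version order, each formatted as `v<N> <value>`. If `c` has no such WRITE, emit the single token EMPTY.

Answer: v1 42
v2 63

Derivation:
Scan writes for key=c with version <= 5:
  v1 WRITE c 42 -> keep
  v2 WRITE c 63 -> keep
  v3 WRITE f 35 -> skip
  v4 WRITE b 12 -> skip
  v5 WRITE e 58 -> skip
  v6 WRITE c 21 -> drop (> snap)
  v7 WRITE a 15 -> skip
Collected: [(1, 42), (2, 63)]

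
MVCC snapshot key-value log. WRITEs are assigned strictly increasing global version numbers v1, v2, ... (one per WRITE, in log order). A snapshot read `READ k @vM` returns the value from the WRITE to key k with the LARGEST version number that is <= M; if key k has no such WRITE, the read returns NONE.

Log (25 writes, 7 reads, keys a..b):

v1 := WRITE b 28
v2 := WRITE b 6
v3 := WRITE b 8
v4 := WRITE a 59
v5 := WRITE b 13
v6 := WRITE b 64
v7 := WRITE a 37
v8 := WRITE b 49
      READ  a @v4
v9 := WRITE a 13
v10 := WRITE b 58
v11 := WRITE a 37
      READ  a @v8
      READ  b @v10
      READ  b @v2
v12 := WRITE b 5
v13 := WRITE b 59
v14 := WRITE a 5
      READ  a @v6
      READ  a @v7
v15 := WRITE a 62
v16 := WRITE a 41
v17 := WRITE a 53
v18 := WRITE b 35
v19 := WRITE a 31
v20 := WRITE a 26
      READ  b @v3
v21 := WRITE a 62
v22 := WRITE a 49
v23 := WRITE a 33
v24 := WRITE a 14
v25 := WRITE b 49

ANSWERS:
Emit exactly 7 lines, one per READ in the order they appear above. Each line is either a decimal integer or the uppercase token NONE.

Answer: 59
37
58
6
59
37
8

Derivation:
v1: WRITE b=28  (b history now [(1, 28)])
v2: WRITE b=6  (b history now [(1, 28), (2, 6)])
v3: WRITE b=8  (b history now [(1, 28), (2, 6), (3, 8)])
v4: WRITE a=59  (a history now [(4, 59)])
v5: WRITE b=13  (b history now [(1, 28), (2, 6), (3, 8), (5, 13)])
v6: WRITE b=64  (b history now [(1, 28), (2, 6), (3, 8), (5, 13), (6, 64)])
v7: WRITE a=37  (a history now [(4, 59), (7, 37)])
v8: WRITE b=49  (b history now [(1, 28), (2, 6), (3, 8), (5, 13), (6, 64), (8, 49)])
READ a @v4: history=[(4, 59), (7, 37)] -> pick v4 -> 59
v9: WRITE a=13  (a history now [(4, 59), (7, 37), (9, 13)])
v10: WRITE b=58  (b history now [(1, 28), (2, 6), (3, 8), (5, 13), (6, 64), (8, 49), (10, 58)])
v11: WRITE a=37  (a history now [(4, 59), (7, 37), (9, 13), (11, 37)])
READ a @v8: history=[(4, 59), (7, 37), (9, 13), (11, 37)] -> pick v7 -> 37
READ b @v10: history=[(1, 28), (2, 6), (3, 8), (5, 13), (6, 64), (8, 49), (10, 58)] -> pick v10 -> 58
READ b @v2: history=[(1, 28), (2, 6), (3, 8), (5, 13), (6, 64), (8, 49), (10, 58)] -> pick v2 -> 6
v12: WRITE b=5  (b history now [(1, 28), (2, 6), (3, 8), (5, 13), (6, 64), (8, 49), (10, 58), (12, 5)])
v13: WRITE b=59  (b history now [(1, 28), (2, 6), (3, 8), (5, 13), (6, 64), (8, 49), (10, 58), (12, 5), (13, 59)])
v14: WRITE a=5  (a history now [(4, 59), (7, 37), (9, 13), (11, 37), (14, 5)])
READ a @v6: history=[(4, 59), (7, 37), (9, 13), (11, 37), (14, 5)] -> pick v4 -> 59
READ a @v7: history=[(4, 59), (7, 37), (9, 13), (11, 37), (14, 5)] -> pick v7 -> 37
v15: WRITE a=62  (a history now [(4, 59), (7, 37), (9, 13), (11, 37), (14, 5), (15, 62)])
v16: WRITE a=41  (a history now [(4, 59), (7, 37), (9, 13), (11, 37), (14, 5), (15, 62), (16, 41)])
v17: WRITE a=53  (a history now [(4, 59), (7, 37), (9, 13), (11, 37), (14, 5), (15, 62), (16, 41), (17, 53)])
v18: WRITE b=35  (b history now [(1, 28), (2, 6), (3, 8), (5, 13), (6, 64), (8, 49), (10, 58), (12, 5), (13, 59), (18, 35)])
v19: WRITE a=31  (a history now [(4, 59), (7, 37), (9, 13), (11, 37), (14, 5), (15, 62), (16, 41), (17, 53), (19, 31)])
v20: WRITE a=26  (a history now [(4, 59), (7, 37), (9, 13), (11, 37), (14, 5), (15, 62), (16, 41), (17, 53), (19, 31), (20, 26)])
READ b @v3: history=[(1, 28), (2, 6), (3, 8), (5, 13), (6, 64), (8, 49), (10, 58), (12, 5), (13, 59), (18, 35)] -> pick v3 -> 8
v21: WRITE a=62  (a history now [(4, 59), (7, 37), (9, 13), (11, 37), (14, 5), (15, 62), (16, 41), (17, 53), (19, 31), (20, 26), (21, 62)])
v22: WRITE a=49  (a history now [(4, 59), (7, 37), (9, 13), (11, 37), (14, 5), (15, 62), (16, 41), (17, 53), (19, 31), (20, 26), (21, 62), (22, 49)])
v23: WRITE a=33  (a history now [(4, 59), (7, 37), (9, 13), (11, 37), (14, 5), (15, 62), (16, 41), (17, 53), (19, 31), (20, 26), (21, 62), (22, 49), (23, 33)])
v24: WRITE a=14  (a history now [(4, 59), (7, 37), (9, 13), (11, 37), (14, 5), (15, 62), (16, 41), (17, 53), (19, 31), (20, 26), (21, 62), (22, 49), (23, 33), (24, 14)])
v25: WRITE b=49  (b history now [(1, 28), (2, 6), (3, 8), (5, 13), (6, 64), (8, 49), (10, 58), (12, 5), (13, 59), (18, 35), (25, 49)])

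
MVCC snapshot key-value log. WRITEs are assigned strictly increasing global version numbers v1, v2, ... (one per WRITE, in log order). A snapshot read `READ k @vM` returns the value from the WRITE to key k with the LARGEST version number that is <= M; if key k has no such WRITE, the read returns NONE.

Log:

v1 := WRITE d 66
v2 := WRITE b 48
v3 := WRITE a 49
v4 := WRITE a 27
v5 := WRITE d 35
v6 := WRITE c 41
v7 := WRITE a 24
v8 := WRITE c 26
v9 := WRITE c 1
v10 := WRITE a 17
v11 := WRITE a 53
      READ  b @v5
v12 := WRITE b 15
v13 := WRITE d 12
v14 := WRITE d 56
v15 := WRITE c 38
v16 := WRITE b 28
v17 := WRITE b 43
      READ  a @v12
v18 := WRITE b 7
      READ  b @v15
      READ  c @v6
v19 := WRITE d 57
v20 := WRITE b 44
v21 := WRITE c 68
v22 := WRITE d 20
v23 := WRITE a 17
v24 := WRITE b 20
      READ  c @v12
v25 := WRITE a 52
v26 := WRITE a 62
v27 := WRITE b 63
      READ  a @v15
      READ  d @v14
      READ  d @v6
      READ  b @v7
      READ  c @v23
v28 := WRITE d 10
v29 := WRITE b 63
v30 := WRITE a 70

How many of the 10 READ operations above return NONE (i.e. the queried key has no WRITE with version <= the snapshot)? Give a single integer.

v1: WRITE d=66  (d history now [(1, 66)])
v2: WRITE b=48  (b history now [(2, 48)])
v3: WRITE a=49  (a history now [(3, 49)])
v4: WRITE a=27  (a history now [(3, 49), (4, 27)])
v5: WRITE d=35  (d history now [(1, 66), (5, 35)])
v6: WRITE c=41  (c history now [(6, 41)])
v7: WRITE a=24  (a history now [(3, 49), (4, 27), (7, 24)])
v8: WRITE c=26  (c history now [(6, 41), (8, 26)])
v9: WRITE c=1  (c history now [(6, 41), (8, 26), (9, 1)])
v10: WRITE a=17  (a history now [(3, 49), (4, 27), (7, 24), (10, 17)])
v11: WRITE a=53  (a history now [(3, 49), (4, 27), (7, 24), (10, 17), (11, 53)])
READ b @v5: history=[(2, 48)] -> pick v2 -> 48
v12: WRITE b=15  (b history now [(2, 48), (12, 15)])
v13: WRITE d=12  (d history now [(1, 66), (5, 35), (13, 12)])
v14: WRITE d=56  (d history now [(1, 66), (5, 35), (13, 12), (14, 56)])
v15: WRITE c=38  (c history now [(6, 41), (8, 26), (9, 1), (15, 38)])
v16: WRITE b=28  (b history now [(2, 48), (12, 15), (16, 28)])
v17: WRITE b=43  (b history now [(2, 48), (12, 15), (16, 28), (17, 43)])
READ a @v12: history=[(3, 49), (4, 27), (7, 24), (10, 17), (11, 53)] -> pick v11 -> 53
v18: WRITE b=7  (b history now [(2, 48), (12, 15), (16, 28), (17, 43), (18, 7)])
READ b @v15: history=[(2, 48), (12, 15), (16, 28), (17, 43), (18, 7)] -> pick v12 -> 15
READ c @v6: history=[(6, 41), (8, 26), (9, 1), (15, 38)] -> pick v6 -> 41
v19: WRITE d=57  (d history now [(1, 66), (5, 35), (13, 12), (14, 56), (19, 57)])
v20: WRITE b=44  (b history now [(2, 48), (12, 15), (16, 28), (17, 43), (18, 7), (20, 44)])
v21: WRITE c=68  (c history now [(6, 41), (8, 26), (9, 1), (15, 38), (21, 68)])
v22: WRITE d=20  (d history now [(1, 66), (5, 35), (13, 12), (14, 56), (19, 57), (22, 20)])
v23: WRITE a=17  (a history now [(3, 49), (4, 27), (7, 24), (10, 17), (11, 53), (23, 17)])
v24: WRITE b=20  (b history now [(2, 48), (12, 15), (16, 28), (17, 43), (18, 7), (20, 44), (24, 20)])
READ c @v12: history=[(6, 41), (8, 26), (9, 1), (15, 38), (21, 68)] -> pick v9 -> 1
v25: WRITE a=52  (a history now [(3, 49), (4, 27), (7, 24), (10, 17), (11, 53), (23, 17), (25, 52)])
v26: WRITE a=62  (a history now [(3, 49), (4, 27), (7, 24), (10, 17), (11, 53), (23, 17), (25, 52), (26, 62)])
v27: WRITE b=63  (b history now [(2, 48), (12, 15), (16, 28), (17, 43), (18, 7), (20, 44), (24, 20), (27, 63)])
READ a @v15: history=[(3, 49), (4, 27), (7, 24), (10, 17), (11, 53), (23, 17), (25, 52), (26, 62)] -> pick v11 -> 53
READ d @v14: history=[(1, 66), (5, 35), (13, 12), (14, 56), (19, 57), (22, 20)] -> pick v14 -> 56
READ d @v6: history=[(1, 66), (5, 35), (13, 12), (14, 56), (19, 57), (22, 20)] -> pick v5 -> 35
READ b @v7: history=[(2, 48), (12, 15), (16, 28), (17, 43), (18, 7), (20, 44), (24, 20), (27, 63)] -> pick v2 -> 48
READ c @v23: history=[(6, 41), (8, 26), (9, 1), (15, 38), (21, 68)] -> pick v21 -> 68
v28: WRITE d=10  (d history now [(1, 66), (5, 35), (13, 12), (14, 56), (19, 57), (22, 20), (28, 10)])
v29: WRITE b=63  (b history now [(2, 48), (12, 15), (16, 28), (17, 43), (18, 7), (20, 44), (24, 20), (27, 63), (29, 63)])
v30: WRITE a=70  (a history now [(3, 49), (4, 27), (7, 24), (10, 17), (11, 53), (23, 17), (25, 52), (26, 62), (30, 70)])
Read results in order: ['48', '53', '15', '41', '1', '53', '56', '35', '48', '68']
NONE count = 0

Answer: 0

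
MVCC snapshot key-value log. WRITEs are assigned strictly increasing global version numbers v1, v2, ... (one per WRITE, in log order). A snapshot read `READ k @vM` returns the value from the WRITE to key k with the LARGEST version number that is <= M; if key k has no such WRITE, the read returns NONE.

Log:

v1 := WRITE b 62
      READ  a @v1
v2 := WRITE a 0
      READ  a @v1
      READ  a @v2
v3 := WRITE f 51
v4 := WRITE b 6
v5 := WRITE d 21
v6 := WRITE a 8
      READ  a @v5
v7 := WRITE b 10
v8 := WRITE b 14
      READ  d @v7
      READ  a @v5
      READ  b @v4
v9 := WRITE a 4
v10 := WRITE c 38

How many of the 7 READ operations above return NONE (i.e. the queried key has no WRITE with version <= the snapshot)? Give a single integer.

Answer: 2

Derivation:
v1: WRITE b=62  (b history now [(1, 62)])
READ a @v1: history=[] -> no version <= 1 -> NONE
v2: WRITE a=0  (a history now [(2, 0)])
READ a @v1: history=[(2, 0)] -> no version <= 1 -> NONE
READ a @v2: history=[(2, 0)] -> pick v2 -> 0
v3: WRITE f=51  (f history now [(3, 51)])
v4: WRITE b=6  (b history now [(1, 62), (4, 6)])
v5: WRITE d=21  (d history now [(5, 21)])
v6: WRITE a=8  (a history now [(2, 0), (6, 8)])
READ a @v5: history=[(2, 0), (6, 8)] -> pick v2 -> 0
v7: WRITE b=10  (b history now [(1, 62), (4, 6), (7, 10)])
v8: WRITE b=14  (b history now [(1, 62), (4, 6), (7, 10), (8, 14)])
READ d @v7: history=[(5, 21)] -> pick v5 -> 21
READ a @v5: history=[(2, 0), (6, 8)] -> pick v2 -> 0
READ b @v4: history=[(1, 62), (4, 6), (7, 10), (8, 14)] -> pick v4 -> 6
v9: WRITE a=4  (a history now [(2, 0), (6, 8), (9, 4)])
v10: WRITE c=38  (c history now [(10, 38)])
Read results in order: ['NONE', 'NONE', '0', '0', '21', '0', '6']
NONE count = 2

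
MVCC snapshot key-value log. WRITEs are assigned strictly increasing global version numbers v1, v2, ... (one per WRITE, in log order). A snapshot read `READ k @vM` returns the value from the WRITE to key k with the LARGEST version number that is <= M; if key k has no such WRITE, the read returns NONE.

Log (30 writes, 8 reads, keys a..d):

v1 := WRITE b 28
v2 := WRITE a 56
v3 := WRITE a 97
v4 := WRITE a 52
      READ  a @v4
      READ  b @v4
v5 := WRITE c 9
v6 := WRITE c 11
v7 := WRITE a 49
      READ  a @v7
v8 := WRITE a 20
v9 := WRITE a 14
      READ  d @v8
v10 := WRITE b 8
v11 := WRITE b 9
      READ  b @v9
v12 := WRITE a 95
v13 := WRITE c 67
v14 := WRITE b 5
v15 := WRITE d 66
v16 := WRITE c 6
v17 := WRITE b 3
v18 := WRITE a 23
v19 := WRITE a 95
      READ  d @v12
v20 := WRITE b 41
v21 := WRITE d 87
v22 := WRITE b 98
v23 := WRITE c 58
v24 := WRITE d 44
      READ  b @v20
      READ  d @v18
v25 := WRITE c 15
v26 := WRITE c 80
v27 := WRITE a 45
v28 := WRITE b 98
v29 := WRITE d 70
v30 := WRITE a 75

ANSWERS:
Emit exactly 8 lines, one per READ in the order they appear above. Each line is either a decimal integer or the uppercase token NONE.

Answer: 52
28
49
NONE
28
NONE
41
66

Derivation:
v1: WRITE b=28  (b history now [(1, 28)])
v2: WRITE a=56  (a history now [(2, 56)])
v3: WRITE a=97  (a history now [(2, 56), (3, 97)])
v4: WRITE a=52  (a history now [(2, 56), (3, 97), (4, 52)])
READ a @v4: history=[(2, 56), (3, 97), (4, 52)] -> pick v4 -> 52
READ b @v4: history=[(1, 28)] -> pick v1 -> 28
v5: WRITE c=9  (c history now [(5, 9)])
v6: WRITE c=11  (c history now [(5, 9), (6, 11)])
v7: WRITE a=49  (a history now [(2, 56), (3, 97), (4, 52), (7, 49)])
READ a @v7: history=[(2, 56), (3, 97), (4, 52), (7, 49)] -> pick v7 -> 49
v8: WRITE a=20  (a history now [(2, 56), (3, 97), (4, 52), (7, 49), (8, 20)])
v9: WRITE a=14  (a history now [(2, 56), (3, 97), (4, 52), (7, 49), (8, 20), (9, 14)])
READ d @v8: history=[] -> no version <= 8 -> NONE
v10: WRITE b=8  (b history now [(1, 28), (10, 8)])
v11: WRITE b=9  (b history now [(1, 28), (10, 8), (11, 9)])
READ b @v9: history=[(1, 28), (10, 8), (11, 9)] -> pick v1 -> 28
v12: WRITE a=95  (a history now [(2, 56), (3, 97), (4, 52), (7, 49), (8, 20), (9, 14), (12, 95)])
v13: WRITE c=67  (c history now [(5, 9), (6, 11), (13, 67)])
v14: WRITE b=5  (b history now [(1, 28), (10, 8), (11, 9), (14, 5)])
v15: WRITE d=66  (d history now [(15, 66)])
v16: WRITE c=6  (c history now [(5, 9), (6, 11), (13, 67), (16, 6)])
v17: WRITE b=3  (b history now [(1, 28), (10, 8), (11, 9), (14, 5), (17, 3)])
v18: WRITE a=23  (a history now [(2, 56), (3, 97), (4, 52), (7, 49), (8, 20), (9, 14), (12, 95), (18, 23)])
v19: WRITE a=95  (a history now [(2, 56), (3, 97), (4, 52), (7, 49), (8, 20), (9, 14), (12, 95), (18, 23), (19, 95)])
READ d @v12: history=[(15, 66)] -> no version <= 12 -> NONE
v20: WRITE b=41  (b history now [(1, 28), (10, 8), (11, 9), (14, 5), (17, 3), (20, 41)])
v21: WRITE d=87  (d history now [(15, 66), (21, 87)])
v22: WRITE b=98  (b history now [(1, 28), (10, 8), (11, 9), (14, 5), (17, 3), (20, 41), (22, 98)])
v23: WRITE c=58  (c history now [(5, 9), (6, 11), (13, 67), (16, 6), (23, 58)])
v24: WRITE d=44  (d history now [(15, 66), (21, 87), (24, 44)])
READ b @v20: history=[(1, 28), (10, 8), (11, 9), (14, 5), (17, 3), (20, 41), (22, 98)] -> pick v20 -> 41
READ d @v18: history=[(15, 66), (21, 87), (24, 44)] -> pick v15 -> 66
v25: WRITE c=15  (c history now [(5, 9), (6, 11), (13, 67), (16, 6), (23, 58), (25, 15)])
v26: WRITE c=80  (c history now [(5, 9), (6, 11), (13, 67), (16, 6), (23, 58), (25, 15), (26, 80)])
v27: WRITE a=45  (a history now [(2, 56), (3, 97), (4, 52), (7, 49), (8, 20), (9, 14), (12, 95), (18, 23), (19, 95), (27, 45)])
v28: WRITE b=98  (b history now [(1, 28), (10, 8), (11, 9), (14, 5), (17, 3), (20, 41), (22, 98), (28, 98)])
v29: WRITE d=70  (d history now [(15, 66), (21, 87), (24, 44), (29, 70)])
v30: WRITE a=75  (a history now [(2, 56), (3, 97), (4, 52), (7, 49), (8, 20), (9, 14), (12, 95), (18, 23), (19, 95), (27, 45), (30, 75)])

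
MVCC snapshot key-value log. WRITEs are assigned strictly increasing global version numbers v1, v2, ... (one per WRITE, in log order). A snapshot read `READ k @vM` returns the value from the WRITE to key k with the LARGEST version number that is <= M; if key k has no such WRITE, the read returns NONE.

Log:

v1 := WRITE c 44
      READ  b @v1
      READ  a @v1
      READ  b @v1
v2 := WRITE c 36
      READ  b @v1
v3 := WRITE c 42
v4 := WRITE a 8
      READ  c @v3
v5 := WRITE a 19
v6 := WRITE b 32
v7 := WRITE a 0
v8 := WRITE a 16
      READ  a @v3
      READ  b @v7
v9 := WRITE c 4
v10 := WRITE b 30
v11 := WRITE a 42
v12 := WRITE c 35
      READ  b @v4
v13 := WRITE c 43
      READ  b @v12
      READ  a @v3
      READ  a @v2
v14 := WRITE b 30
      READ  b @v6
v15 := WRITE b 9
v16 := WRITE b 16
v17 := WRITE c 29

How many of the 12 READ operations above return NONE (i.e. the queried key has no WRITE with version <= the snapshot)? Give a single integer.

v1: WRITE c=44  (c history now [(1, 44)])
READ b @v1: history=[] -> no version <= 1 -> NONE
READ a @v1: history=[] -> no version <= 1 -> NONE
READ b @v1: history=[] -> no version <= 1 -> NONE
v2: WRITE c=36  (c history now [(1, 44), (2, 36)])
READ b @v1: history=[] -> no version <= 1 -> NONE
v3: WRITE c=42  (c history now [(1, 44), (2, 36), (3, 42)])
v4: WRITE a=8  (a history now [(4, 8)])
READ c @v3: history=[(1, 44), (2, 36), (3, 42)] -> pick v3 -> 42
v5: WRITE a=19  (a history now [(4, 8), (5, 19)])
v6: WRITE b=32  (b history now [(6, 32)])
v7: WRITE a=0  (a history now [(4, 8), (5, 19), (7, 0)])
v8: WRITE a=16  (a history now [(4, 8), (5, 19), (7, 0), (8, 16)])
READ a @v3: history=[(4, 8), (5, 19), (7, 0), (8, 16)] -> no version <= 3 -> NONE
READ b @v7: history=[(6, 32)] -> pick v6 -> 32
v9: WRITE c=4  (c history now [(1, 44), (2, 36), (3, 42), (9, 4)])
v10: WRITE b=30  (b history now [(6, 32), (10, 30)])
v11: WRITE a=42  (a history now [(4, 8), (5, 19), (7, 0), (8, 16), (11, 42)])
v12: WRITE c=35  (c history now [(1, 44), (2, 36), (3, 42), (9, 4), (12, 35)])
READ b @v4: history=[(6, 32), (10, 30)] -> no version <= 4 -> NONE
v13: WRITE c=43  (c history now [(1, 44), (2, 36), (3, 42), (9, 4), (12, 35), (13, 43)])
READ b @v12: history=[(6, 32), (10, 30)] -> pick v10 -> 30
READ a @v3: history=[(4, 8), (5, 19), (7, 0), (8, 16), (11, 42)] -> no version <= 3 -> NONE
READ a @v2: history=[(4, 8), (5, 19), (7, 0), (8, 16), (11, 42)] -> no version <= 2 -> NONE
v14: WRITE b=30  (b history now [(6, 32), (10, 30), (14, 30)])
READ b @v6: history=[(6, 32), (10, 30), (14, 30)] -> pick v6 -> 32
v15: WRITE b=9  (b history now [(6, 32), (10, 30), (14, 30), (15, 9)])
v16: WRITE b=16  (b history now [(6, 32), (10, 30), (14, 30), (15, 9), (16, 16)])
v17: WRITE c=29  (c history now [(1, 44), (2, 36), (3, 42), (9, 4), (12, 35), (13, 43), (17, 29)])
Read results in order: ['NONE', 'NONE', 'NONE', 'NONE', '42', 'NONE', '32', 'NONE', '30', 'NONE', 'NONE', '32']
NONE count = 8

Answer: 8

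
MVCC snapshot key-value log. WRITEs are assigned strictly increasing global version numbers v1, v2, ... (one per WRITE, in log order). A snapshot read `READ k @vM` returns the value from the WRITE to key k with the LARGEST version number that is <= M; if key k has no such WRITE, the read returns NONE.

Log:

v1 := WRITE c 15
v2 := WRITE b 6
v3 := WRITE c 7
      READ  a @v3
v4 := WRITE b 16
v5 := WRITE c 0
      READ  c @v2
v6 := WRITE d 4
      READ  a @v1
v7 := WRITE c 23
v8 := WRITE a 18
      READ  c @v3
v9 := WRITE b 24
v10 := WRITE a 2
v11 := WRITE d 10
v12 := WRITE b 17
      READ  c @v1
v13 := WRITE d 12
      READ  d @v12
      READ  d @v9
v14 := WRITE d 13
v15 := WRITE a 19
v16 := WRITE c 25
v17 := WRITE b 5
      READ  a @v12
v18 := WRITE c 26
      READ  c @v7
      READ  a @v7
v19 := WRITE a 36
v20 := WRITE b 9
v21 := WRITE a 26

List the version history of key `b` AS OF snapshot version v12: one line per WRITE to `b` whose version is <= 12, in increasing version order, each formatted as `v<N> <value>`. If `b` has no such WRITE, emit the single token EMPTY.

Scan writes for key=b with version <= 12:
  v1 WRITE c 15 -> skip
  v2 WRITE b 6 -> keep
  v3 WRITE c 7 -> skip
  v4 WRITE b 16 -> keep
  v5 WRITE c 0 -> skip
  v6 WRITE d 4 -> skip
  v7 WRITE c 23 -> skip
  v8 WRITE a 18 -> skip
  v9 WRITE b 24 -> keep
  v10 WRITE a 2 -> skip
  v11 WRITE d 10 -> skip
  v12 WRITE b 17 -> keep
  v13 WRITE d 12 -> skip
  v14 WRITE d 13 -> skip
  v15 WRITE a 19 -> skip
  v16 WRITE c 25 -> skip
  v17 WRITE b 5 -> drop (> snap)
  v18 WRITE c 26 -> skip
  v19 WRITE a 36 -> skip
  v20 WRITE b 9 -> drop (> snap)
  v21 WRITE a 26 -> skip
Collected: [(2, 6), (4, 16), (9, 24), (12, 17)]

Answer: v2 6
v4 16
v9 24
v12 17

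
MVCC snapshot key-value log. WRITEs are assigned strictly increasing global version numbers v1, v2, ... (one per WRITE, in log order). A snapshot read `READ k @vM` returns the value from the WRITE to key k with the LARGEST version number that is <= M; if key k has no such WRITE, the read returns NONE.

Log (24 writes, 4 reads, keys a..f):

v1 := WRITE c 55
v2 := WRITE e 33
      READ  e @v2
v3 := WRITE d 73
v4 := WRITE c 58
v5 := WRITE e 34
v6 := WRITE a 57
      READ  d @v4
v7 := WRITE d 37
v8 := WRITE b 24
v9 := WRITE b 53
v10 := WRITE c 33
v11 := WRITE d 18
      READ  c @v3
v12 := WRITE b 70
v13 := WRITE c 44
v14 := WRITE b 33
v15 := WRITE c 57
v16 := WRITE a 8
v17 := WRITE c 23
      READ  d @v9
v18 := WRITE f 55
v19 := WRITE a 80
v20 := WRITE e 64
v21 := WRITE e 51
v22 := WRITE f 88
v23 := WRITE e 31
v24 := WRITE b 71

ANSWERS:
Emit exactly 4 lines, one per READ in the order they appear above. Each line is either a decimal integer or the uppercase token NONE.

Answer: 33
73
55
37

Derivation:
v1: WRITE c=55  (c history now [(1, 55)])
v2: WRITE e=33  (e history now [(2, 33)])
READ e @v2: history=[(2, 33)] -> pick v2 -> 33
v3: WRITE d=73  (d history now [(3, 73)])
v4: WRITE c=58  (c history now [(1, 55), (4, 58)])
v5: WRITE e=34  (e history now [(2, 33), (5, 34)])
v6: WRITE a=57  (a history now [(6, 57)])
READ d @v4: history=[(3, 73)] -> pick v3 -> 73
v7: WRITE d=37  (d history now [(3, 73), (7, 37)])
v8: WRITE b=24  (b history now [(8, 24)])
v9: WRITE b=53  (b history now [(8, 24), (9, 53)])
v10: WRITE c=33  (c history now [(1, 55), (4, 58), (10, 33)])
v11: WRITE d=18  (d history now [(3, 73), (7, 37), (11, 18)])
READ c @v3: history=[(1, 55), (4, 58), (10, 33)] -> pick v1 -> 55
v12: WRITE b=70  (b history now [(8, 24), (9, 53), (12, 70)])
v13: WRITE c=44  (c history now [(1, 55), (4, 58), (10, 33), (13, 44)])
v14: WRITE b=33  (b history now [(8, 24), (9, 53), (12, 70), (14, 33)])
v15: WRITE c=57  (c history now [(1, 55), (4, 58), (10, 33), (13, 44), (15, 57)])
v16: WRITE a=8  (a history now [(6, 57), (16, 8)])
v17: WRITE c=23  (c history now [(1, 55), (4, 58), (10, 33), (13, 44), (15, 57), (17, 23)])
READ d @v9: history=[(3, 73), (7, 37), (11, 18)] -> pick v7 -> 37
v18: WRITE f=55  (f history now [(18, 55)])
v19: WRITE a=80  (a history now [(6, 57), (16, 8), (19, 80)])
v20: WRITE e=64  (e history now [(2, 33), (5, 34), (20, 64)])
v21: WRITE e=51  (e history now [(2, 33), (5, 34), (20, 64), (21, 51)])
v22: WRITE f=88  (f history now [(18, 55), (22, 88)])
v23: WRITE e=31  (e history now [(2, 33), (5, 34), (20, 64), (21, 51), (23, 31)])
v24: WRITE b=71  (b history now [(8, 24), (9, 53), (12, 70), (14, 33), (24, 71)])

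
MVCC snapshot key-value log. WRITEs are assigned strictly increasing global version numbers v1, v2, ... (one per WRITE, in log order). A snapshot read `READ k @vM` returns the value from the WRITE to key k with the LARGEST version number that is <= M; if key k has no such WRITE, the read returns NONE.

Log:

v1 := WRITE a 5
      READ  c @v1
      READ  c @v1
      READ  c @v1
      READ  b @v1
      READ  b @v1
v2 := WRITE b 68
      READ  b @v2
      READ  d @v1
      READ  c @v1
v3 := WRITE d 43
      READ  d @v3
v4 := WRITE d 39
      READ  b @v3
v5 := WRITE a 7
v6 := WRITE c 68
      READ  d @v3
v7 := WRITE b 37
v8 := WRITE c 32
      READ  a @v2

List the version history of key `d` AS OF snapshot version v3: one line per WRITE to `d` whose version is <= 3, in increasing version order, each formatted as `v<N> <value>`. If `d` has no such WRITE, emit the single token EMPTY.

Scan writes for key=d with version <= 3:
  v1 WRITE a 5 -> skip
  v2 WRITE b 68 -> skip
  v3 WRITE d 43 -> keep
  v4 WRITE d 39 -> drop (> snap)
  v5 WRITE a 7 -> skip
  v6 WRITE c 68 -> skip
  v7 WRITE b 37 -> skip
  v8 WRITE c 32 -> skip
Collected: [(3, 43)]

Answer: v3 43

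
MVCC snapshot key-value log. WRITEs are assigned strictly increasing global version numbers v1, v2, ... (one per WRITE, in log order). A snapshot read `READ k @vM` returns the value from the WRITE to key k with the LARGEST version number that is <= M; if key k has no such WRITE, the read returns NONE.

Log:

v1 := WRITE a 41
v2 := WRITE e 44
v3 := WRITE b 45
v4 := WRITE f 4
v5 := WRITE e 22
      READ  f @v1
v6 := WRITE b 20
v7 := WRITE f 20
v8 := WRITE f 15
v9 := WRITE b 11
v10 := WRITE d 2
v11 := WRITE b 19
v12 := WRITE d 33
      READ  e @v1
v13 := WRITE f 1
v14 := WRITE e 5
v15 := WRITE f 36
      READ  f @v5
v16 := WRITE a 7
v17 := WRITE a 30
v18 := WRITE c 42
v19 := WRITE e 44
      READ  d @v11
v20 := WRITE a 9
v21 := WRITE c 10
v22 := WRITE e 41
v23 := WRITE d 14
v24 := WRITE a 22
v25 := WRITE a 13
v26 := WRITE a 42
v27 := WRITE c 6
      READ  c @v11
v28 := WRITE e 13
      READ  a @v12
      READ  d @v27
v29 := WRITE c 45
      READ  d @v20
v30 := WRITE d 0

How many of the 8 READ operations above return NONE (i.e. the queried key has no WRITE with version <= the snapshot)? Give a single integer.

Answer: 3

Derivation:
v1: WRITE a=41  (a history now [(1, 41)])
v2: WRITE e=44  (e history now [(2, 44)])
v3: WRITE b=45  (b history now [(3, 45)])
v4: WRITE f=4  (f history now [(4, 4)])
v5: WRITE e=22  (e history now [(2, 44), (5, 22)])
READ f @v1: history=[(4, 4)] -> no version <= 1 -> NONE
v6: WRITE b=20  (b history now [(3, 45), (6, 20)])
v7: WRITE f=20  (f history now [(4, 4), (7, 20)])
v8: WRITE f=15  (f history now [(4, 4), (7, 20), (8, 15)])
v9: WRITE b=11  (b history now [(3, 45), (6, 20), (9, 11)])
v10: WRITE d=2  (d history now [(10, 2)])
v11: WRITE b=19  (b history now [(3, 45), (6, 20), (9, 11), (11, 19)])
v12: WRITE d=33  (d history now [(10, 2), (12, 33)])
READ e @v1: history=[(2, 44), (5, 22)] -> no version <= 1 -> NONE
v13: WRITE f=1  (f history now [(4, 4), (7, 20), (8, 15), (13, 1)])
v14: WRITE e=5  (e history now [(2, 44), (5, 22), (14, 5)])
v15: WRITE f=36  (f history now [(4, 4), (7, 20), (8, 15), (13, 1), (15, 36)])
READ f @v5: history=[(4, 4), (7, 20), (8, 15), (13, 1), (15, 36)] -> pick v4 -> 4
v16: WRITE a=7  (a history now [(1, 41), (16, 7)])
v17: WRITE a=30  (a history now [(1, 41), (16, 7), (17, 30)])
v18: WRITE c=42  (c history now [(18, 42)])
v19: WRITE e=44  (e history now [(2, 44), (5, 22), (14, 5), (19, 44)])
READ d @v11: history=[(10, 2), (12, 33)] -> pick v10 -> 2
v20: WRITE a=9  (a history now [(1, 41), (16, 7), (17, 30), (20, 9)])
v21: WRITE c=10  (c history now [(18, 42), (21, 10)])
v22: WRITE e=41  (e history now [(2, 44), (5, 22), (14, 5), (19, 44), (22, 41)])
v23: WRITE d=14  (d history now [(10, 2), (12, 33), (23, 14)])
v24: WRITE a=22  (a history now [(1, 41), (16, 7), (17, 30), (20, 9), (24, 22)])
v25: WRITE a=13  (a history now [(1, 41), (16, 7), (17, 30), (20, 9), (24, 22), (25, 13)])
v26: WRITE a=42  (a history now [(1, 41), (16, 7), (17, 30), (20, 9), (24, 22), (25, 13), (26, 42)])
v27: WRITE c=6  (c history now [(18, 42), (21, 10), (27, 6)])
READ c @v11: history=[(18, 42), (21, 10), (27, 6)] -> no version <= 11 -> NONE
v28: WRITE e=13  (e history now [(2, 44), (5, 22), (14, 5), (19, 44), (22, 41), (28, 13)])
READ a @v12: history=[(1, 41), (16, 7), (17, 30), (20, 9), (24, 22), (25, 13), (26, 42)] -> pick v1 -> 41
READ d @v27: history=[(10, 2), (12, 33), (23, 14)] -> pick v23 -> 14
v29: WRITE c=45  (c history now [(18, 42), (21, 10), (27, 6), (29, 45)])
READ d @v20: history=[(10, 2), (12, 33), (23, 14)] -> pick v12 -> 33
v30: WRITE d=0  (d history now [(10, 2), (12, 33), (23, 14), (30, 0)])
Read results in order: ['NONE', 'NONE', '4', '2', 'NONE', '41', '14', '33']
NONE count = 3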